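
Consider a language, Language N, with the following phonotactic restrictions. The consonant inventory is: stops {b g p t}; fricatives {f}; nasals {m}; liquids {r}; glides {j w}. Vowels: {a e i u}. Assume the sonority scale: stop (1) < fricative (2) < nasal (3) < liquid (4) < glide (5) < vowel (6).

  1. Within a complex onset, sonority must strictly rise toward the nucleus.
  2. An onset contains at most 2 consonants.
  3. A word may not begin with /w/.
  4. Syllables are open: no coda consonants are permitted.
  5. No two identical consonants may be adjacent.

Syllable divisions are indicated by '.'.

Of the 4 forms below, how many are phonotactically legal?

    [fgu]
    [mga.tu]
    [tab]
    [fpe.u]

[fgu] — violates constraint 1: syllable 1 onset /fg/: /f/ (fricative, 2) → /g/ (stop, 1) does not rise → phonotactically illegal
[mga.tu] — violates constraint 1: syllable 1 onset /mg/: /m/ (nasal, 3) → /g/ (stop, 1) does not rise → phonotactically illegal
[tab] — violates constraint 4: syllable 1 coda /b/ has 1 consonant (> 0) → phonotactically illegal
[fpe.u] — violates constraint 1: syllable 1 onset /fp/: /f/ (fricative, 2) → /p/ (stop, 1) does not rise → phonotactically illegal
No form is phonotactically legal → 0.

0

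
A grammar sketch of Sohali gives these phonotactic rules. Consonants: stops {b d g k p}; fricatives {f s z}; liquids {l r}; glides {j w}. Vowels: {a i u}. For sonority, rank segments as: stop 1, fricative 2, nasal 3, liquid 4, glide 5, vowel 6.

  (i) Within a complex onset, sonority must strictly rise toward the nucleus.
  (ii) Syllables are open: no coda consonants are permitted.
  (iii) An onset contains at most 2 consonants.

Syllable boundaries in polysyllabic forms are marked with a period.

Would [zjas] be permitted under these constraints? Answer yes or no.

[zjas] — violates constraint (ii): syllable 1 coda /s/ has 1 consonant (> 0) → not permitted

no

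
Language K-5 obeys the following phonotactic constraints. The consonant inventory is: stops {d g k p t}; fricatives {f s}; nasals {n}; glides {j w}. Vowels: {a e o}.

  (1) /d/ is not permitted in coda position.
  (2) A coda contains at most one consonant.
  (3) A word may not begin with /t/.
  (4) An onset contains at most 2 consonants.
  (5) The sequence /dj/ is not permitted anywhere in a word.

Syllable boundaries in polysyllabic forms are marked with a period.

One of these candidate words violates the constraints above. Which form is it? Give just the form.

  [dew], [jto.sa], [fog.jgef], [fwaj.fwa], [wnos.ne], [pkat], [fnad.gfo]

[fnad.gfo]

[dew] — σ1 onset /d/, coda /w/ ok → permitted
[jto.sa] — σ1 onset /jt/ (2C), coda /∅/ ok; σ2 onset /s/, coda /∅/ ok → permitted
[fog.jgef] — σ1 onset /f/, coda /g/ ok; σ2 onset /jg/ (2C), coda /f/ ok → permitted
[fwaj.fwa] — σ1 onset /fw/ (2C), coda /j/ ok; σ2 onset /fw/ (2C), coda /∅/ ok → permitted
[wnos.ne] — σ1 onset /wn/ (2C), coda /s/ ok; σ2 onset /n/, coda /∅/ ok → permitted
[pkat] — σ1 onset /pk/ (2C), coda /t/ ok → permitted
[fnad.gfo] — violates constraint 1: syllable 1 coda contains /d/ → not permitted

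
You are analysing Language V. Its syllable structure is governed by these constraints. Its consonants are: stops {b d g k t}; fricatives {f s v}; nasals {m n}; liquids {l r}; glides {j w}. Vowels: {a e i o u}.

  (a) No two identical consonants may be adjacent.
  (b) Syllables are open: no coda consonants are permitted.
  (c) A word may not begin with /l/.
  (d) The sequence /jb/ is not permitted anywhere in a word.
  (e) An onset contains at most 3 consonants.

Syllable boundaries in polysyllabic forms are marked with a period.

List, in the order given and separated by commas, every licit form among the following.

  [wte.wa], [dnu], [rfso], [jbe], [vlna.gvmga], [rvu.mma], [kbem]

[wte.wa], [dnu], [rfso]

[wte.wa] — σ1 onset /wt/ (2C), coda /∅/ ok; σ2 onset /w/, coda /∅/ ok → licit
[dnu] — σ1 onset /dn/ (2C), coda /∅/ ok → licit
[rfso] — σ1 onset /rfs/ (3C), coda /∅/ ok → licit
[jbe] — violates constraint (d): contains banned sequence /jb/ → illicit
[vlna.gvmga] — violates constraint (e): syllable 2 onset /gvmg/ has 4 consonants (> 3) → illicit
[rvu.mma] — violates constraint (a): adjacent identical consonants /mm/ → illicit
[kbem] — violates constraint (b): syllable 1 coda /m/ has 1 consonant (> 0) → illicit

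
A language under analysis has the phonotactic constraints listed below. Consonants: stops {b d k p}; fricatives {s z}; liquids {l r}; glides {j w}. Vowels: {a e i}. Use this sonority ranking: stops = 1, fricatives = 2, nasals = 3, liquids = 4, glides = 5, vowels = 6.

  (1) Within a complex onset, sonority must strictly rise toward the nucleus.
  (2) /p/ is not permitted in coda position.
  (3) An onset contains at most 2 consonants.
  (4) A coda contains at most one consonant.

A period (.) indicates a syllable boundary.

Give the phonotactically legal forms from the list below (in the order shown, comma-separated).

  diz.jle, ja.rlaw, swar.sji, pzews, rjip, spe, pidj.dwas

diz.jle — violates constraint 1: syllable 2 onset /jl/: /j/ (glide, 5) → /l/ (liquid, 4) does not rise → phonotactically illegal
ja.rlaw — violates constraint 1: syllable 2 onset /rl/: /r/ (liquid, 4) → /l/ (liquid, 4) does not rise → phonotactically illegal
swar.sji — σ1 onset /sw/ (2→5 rises), coda /r/ ok; σ2 onset /sj/ (2→5 rises), coda /∅/ ok → phonotactically legal
pzews — violates constraint 4: syllable 1 coda /ws/ has 2 consonants (> 1) → phonotactically illegal
rjip — violates constraint 2: syllable 1 coda contains /p/ → phonotactically illegal
spe — violates constraint 1: syllable 1 onset /sp/: /s/ (fricative, 2) → /p/ (stop, 1) does not rise → phonotactically illegal
pidj.dwas — violates constraint 4: syllable 1 coda /dj/ has 2 consonants (> 1) → phonotactically illegal

swar.sji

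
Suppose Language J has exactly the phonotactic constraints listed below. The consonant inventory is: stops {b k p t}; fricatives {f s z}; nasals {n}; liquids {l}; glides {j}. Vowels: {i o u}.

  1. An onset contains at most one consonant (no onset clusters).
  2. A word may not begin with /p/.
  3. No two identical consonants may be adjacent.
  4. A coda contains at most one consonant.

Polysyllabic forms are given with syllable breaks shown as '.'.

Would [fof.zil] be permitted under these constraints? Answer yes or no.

[fof.zil] — σ1 onset /f/, coda /f/ ok; σ2 onset /z/, coda /l/ ok → permitted

yes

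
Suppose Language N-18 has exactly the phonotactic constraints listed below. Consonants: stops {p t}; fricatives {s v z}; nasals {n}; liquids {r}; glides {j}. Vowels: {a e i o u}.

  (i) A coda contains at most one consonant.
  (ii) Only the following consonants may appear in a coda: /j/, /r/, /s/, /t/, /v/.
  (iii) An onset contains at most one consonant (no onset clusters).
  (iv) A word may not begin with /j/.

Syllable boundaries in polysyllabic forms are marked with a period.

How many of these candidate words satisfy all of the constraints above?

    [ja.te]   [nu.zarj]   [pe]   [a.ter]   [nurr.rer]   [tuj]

[ja.te] — violates constraint (iv): word begins with /j/ → not permitted
[nu.zarj] — violates constraint (i): syllable 2 coda /rj/ has 2 consonants (> 1) → not permitted
[pe] — σ1 onset /p/, coda /∅/ ok → permitted
[a.ter] — σ1 onset /∅/, coda /∅/ ok; σ2 onset /t/, coda /r/ ok → permitted
[nurr.rer] — violates constraint (i): syllable 1 coda /rr/ has 2 consonants (> 1) → not permitted
[tuj] — σ1 onset /t/, coda /j/ ok → permitted
Permitted: [pe], [a.ter], [tuj] → 3.

3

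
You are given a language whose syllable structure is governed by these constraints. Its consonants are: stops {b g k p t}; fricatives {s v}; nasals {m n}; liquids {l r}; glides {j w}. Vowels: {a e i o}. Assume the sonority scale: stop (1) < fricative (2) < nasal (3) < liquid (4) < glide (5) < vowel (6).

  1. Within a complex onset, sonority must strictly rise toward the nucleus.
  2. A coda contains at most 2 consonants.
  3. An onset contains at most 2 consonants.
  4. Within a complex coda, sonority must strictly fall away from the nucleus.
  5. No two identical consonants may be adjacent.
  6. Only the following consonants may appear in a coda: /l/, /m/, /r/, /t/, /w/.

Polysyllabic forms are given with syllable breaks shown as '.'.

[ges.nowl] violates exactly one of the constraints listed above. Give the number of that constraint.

6

[ges.nowl]: syllable 1 coda contains /s/, which is not a licensed coda consonant.
This is a violation of constraint 6: "Only the following consonants may appear in a coda: /l/, /m/, /r/, /t/, /w/."
The remaining constraints (1, 2, 3, 4, 5) are satisfied.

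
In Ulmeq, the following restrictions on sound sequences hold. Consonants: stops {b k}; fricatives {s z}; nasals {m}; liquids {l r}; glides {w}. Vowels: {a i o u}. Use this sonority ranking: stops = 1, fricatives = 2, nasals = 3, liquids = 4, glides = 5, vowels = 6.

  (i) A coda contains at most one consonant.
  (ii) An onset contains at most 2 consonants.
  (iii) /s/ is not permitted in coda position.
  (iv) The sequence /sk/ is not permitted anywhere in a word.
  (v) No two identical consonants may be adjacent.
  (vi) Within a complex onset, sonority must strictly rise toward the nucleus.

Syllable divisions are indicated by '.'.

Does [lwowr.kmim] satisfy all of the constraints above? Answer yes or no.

[lwowr.kmim] — violates constraint (i): syllable 1 coda /wr/ has 2 consonants (> 1) → ill-formed

no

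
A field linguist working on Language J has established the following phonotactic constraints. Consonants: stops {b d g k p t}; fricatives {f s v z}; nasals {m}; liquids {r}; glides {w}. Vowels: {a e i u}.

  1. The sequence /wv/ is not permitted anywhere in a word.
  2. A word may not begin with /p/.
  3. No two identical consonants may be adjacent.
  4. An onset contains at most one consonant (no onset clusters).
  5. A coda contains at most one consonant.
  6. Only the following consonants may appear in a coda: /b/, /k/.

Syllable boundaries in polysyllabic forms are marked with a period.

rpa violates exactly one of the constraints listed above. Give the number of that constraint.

4

rpa: syllable 1 onset /rp/ has 2 consonants (> 1).
This is a violation of constraint 4: "An onset contains at most one consonant (no onset clusters)."
The remaining constraints (1, 2, 3, 5, 6) are satisfied.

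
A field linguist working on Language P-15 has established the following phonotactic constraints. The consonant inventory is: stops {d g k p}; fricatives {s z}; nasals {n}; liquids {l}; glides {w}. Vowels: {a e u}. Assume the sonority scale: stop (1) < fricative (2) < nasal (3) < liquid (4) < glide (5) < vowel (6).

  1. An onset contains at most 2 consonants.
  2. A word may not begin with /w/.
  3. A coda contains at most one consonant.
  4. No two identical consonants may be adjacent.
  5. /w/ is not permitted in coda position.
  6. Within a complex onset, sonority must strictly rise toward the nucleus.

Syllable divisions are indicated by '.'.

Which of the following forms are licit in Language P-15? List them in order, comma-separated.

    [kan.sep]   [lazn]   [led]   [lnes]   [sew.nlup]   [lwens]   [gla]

[kan.sep] — σ1 onset /k/, coda /n/ ok; σ2 onset /s/, coda /p/ ok → licit
[lazn] — violates constraint 3: syllable 1 coda /zn/ has 2 consonants (> 1) → illicit
[led] — σ1 onset /l/, coda /d/ ok → licit
[lnes] — violates constraint 6: syllable 1 onset /ln/: /l/ (liquid, 4) → /n/ (nasal, 3) does not rise → illicit
[sew.nlup] — violates constraint 5: syllable 1 coda contains /w/ → illicit
[lwens] — violates constraint 3: syllable 1 coda /ns/ has 2 consonants (> 1) → illicit
[gla] — σ1 onset /gl/ (1→4 rises), coda /∅/ ok → licit

[kan.sep], [led], [gla]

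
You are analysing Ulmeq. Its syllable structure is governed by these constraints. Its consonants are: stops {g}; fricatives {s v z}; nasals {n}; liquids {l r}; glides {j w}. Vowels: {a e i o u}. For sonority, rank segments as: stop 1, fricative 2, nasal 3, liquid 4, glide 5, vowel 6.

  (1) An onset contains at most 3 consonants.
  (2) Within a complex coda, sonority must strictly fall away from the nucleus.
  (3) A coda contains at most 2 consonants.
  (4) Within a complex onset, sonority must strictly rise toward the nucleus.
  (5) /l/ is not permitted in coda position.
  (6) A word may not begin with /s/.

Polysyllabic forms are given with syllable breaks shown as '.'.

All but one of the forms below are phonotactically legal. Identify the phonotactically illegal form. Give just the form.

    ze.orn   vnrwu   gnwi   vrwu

ze.orn — σ1 onset /z/, coda /∅/ ok; σ2 onset /∅/, coda /rn/ (4→3 falls) ok → phonotactically legal
vnrwu — violates constraint 1: syllable 1 onset /vnrw/ has 4 consonants (> 3) → phonotactically illegal
gnwi — σ1 onset /gnw/ (1→3→5 rises), coda /∅/ ok → phonotactically legal
vrwu — σ1 onset /vrw/ (2→4→5 rises), coda /∅/ ok → phonotactically legal

vnrwu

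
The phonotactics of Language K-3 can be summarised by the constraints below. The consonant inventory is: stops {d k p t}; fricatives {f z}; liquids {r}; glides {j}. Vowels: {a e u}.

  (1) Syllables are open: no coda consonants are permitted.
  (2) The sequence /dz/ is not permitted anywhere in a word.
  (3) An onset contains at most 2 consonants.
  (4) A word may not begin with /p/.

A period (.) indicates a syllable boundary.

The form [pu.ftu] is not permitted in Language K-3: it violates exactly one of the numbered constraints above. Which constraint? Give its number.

[pu.ftu]: word begins with /p/.
This is a violation of constraint 4: "A word may not begin with /p/."
The remaining constraints (1, 2, 3) are satisfied.

4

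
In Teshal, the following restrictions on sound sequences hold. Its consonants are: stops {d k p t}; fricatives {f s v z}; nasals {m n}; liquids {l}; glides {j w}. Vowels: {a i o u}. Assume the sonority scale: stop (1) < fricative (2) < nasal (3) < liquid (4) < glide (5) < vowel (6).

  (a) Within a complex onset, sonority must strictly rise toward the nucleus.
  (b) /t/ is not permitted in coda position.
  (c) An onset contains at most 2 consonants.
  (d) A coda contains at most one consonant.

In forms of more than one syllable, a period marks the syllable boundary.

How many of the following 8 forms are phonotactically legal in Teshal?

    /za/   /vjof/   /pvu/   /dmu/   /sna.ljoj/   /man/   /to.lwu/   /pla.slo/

/za/ — σ1 onset /z/, coda /∅/ ok → phonotactically legal
/vjof/ — σ1 onset /vj/ (2→5 rises), coda /f/ ok → phonotactically legal
/pvu/ — σ1 onset /pv/ (1→2 rises), coda /∅/ ok → phonotactically legal
/dmu/ — σ1 onset /dm/ (1→3 rises), coda /∅/ ok → phonotactically legal
/sna.ljoj/ — σ1 onset /sn/ (2→3 rises), coda /∅/ ok; σ2 onset /lj/ (4→5 rises), coda /j/ ok → phonotactically legal
/man/ — σ1 onset /m/, coda /n/ ok → phonotactically legal
/to.lwu/ — σ1 onset /t/, coda /∅/ ok; σ2 onset /lw/ (4→5 rises), coda /∅/ ok → phonotactically legal
/pla.slo/ — σ1 onset /pl/ (1→4 rises), coda /∅/ ok; σ2 onset /sl/ (2→4 rises), coda /∅/ ok → phonotactically legal
Phonotactically legal: /za/, /vjof/, /pvu/, /dmu/, /sna.ljoj/, /man/, /to.lwu/, /pla.slo/ → 8.

8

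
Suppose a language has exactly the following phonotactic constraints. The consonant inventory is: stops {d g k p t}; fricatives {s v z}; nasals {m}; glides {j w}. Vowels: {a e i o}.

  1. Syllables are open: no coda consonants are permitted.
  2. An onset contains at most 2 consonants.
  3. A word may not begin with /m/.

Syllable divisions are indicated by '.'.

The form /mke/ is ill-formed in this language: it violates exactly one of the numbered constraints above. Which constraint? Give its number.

3

/mke/: word begins with /m/.
This is a violation of constraint 3: "A word may not begin with /m/."
The remaining constraints (1, 2) are satisfied.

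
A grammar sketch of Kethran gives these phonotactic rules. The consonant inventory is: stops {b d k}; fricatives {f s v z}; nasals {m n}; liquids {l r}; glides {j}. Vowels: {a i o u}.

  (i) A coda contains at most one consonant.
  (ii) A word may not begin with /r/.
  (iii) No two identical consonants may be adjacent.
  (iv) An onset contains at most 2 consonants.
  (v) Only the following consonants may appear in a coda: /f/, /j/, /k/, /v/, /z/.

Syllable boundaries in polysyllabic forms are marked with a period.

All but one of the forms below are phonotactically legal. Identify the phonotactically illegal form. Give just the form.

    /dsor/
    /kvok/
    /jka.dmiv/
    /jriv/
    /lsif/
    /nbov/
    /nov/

/dsor/ — violates constraint (v): syllable 1 coda contains /r/, which is not a licensed coda consonant → phonotactically illegal
/kvok/ — σ1 onset /kv/ (2C), coda /k/ ok → phonotactically legal
/jka.dmiv/ — σ1 onset /jk/ (2C), coda /∅/ ok; σ2 onset /dm/ (2C), coda /v/ ok → phonotactically legal
/jriv/ — σ1 onset /jr/ (2C), coda /v/ ok → phonotactically legal
/lsif/ — σ1 onset /ls/ (2C), coda /f/ ok → phonotactically legal
/nbov/ — σ1 onset /nb/ (2C), coda /v/ ok → phonotactically legal
/nov/ — σ1 onset /n/, coda /v/ ok → phonotactically legal

/dsor/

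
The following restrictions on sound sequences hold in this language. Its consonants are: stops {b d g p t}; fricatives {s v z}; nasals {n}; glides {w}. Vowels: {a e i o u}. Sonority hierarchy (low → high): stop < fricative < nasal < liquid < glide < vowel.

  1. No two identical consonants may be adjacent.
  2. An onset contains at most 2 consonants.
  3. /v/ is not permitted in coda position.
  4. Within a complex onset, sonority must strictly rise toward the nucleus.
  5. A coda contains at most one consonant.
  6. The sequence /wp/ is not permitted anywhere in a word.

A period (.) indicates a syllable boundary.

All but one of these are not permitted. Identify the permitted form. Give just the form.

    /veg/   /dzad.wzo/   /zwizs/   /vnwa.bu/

/veg/

/veg/ — σ1 onset /v/, coda /g/ ok → permitted
/dzad.wzo/ — violates constraint 4: syllable 2 onset /wz/: /w/ (glide, 5) → /z/ (fricative, 2) does not rise → not permitted
/zwizs/ — violates constraint 5: syllable 1 coda /zs/ has 2 consonants (> 1) → not permitted
/vnwa.bu/ — violates constraint 2: syllable 1 onset /vnw/ has 3 consonants (> 2) → not permitted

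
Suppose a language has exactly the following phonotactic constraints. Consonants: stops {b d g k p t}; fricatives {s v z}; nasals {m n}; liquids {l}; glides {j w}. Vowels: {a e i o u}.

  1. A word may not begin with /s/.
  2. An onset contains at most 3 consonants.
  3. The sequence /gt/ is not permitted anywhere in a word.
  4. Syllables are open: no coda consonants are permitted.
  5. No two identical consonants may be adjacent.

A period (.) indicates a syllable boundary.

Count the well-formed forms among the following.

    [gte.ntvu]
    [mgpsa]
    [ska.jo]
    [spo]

0

[gte.ntvu] — violates constraint 3: contains banned sequence /gt/ → ill-formed
[mgpsa] — violates constraint 2: syllable 1 onset /mgps/ has 4 consonants (> 3) → ill-formed
[ska.jo] — violates constraint 1: word begins with /s/ → ill-formed
[spo] — violates constraint 1: word begins with /s/ → ill-formed
No form is well-formed → 0.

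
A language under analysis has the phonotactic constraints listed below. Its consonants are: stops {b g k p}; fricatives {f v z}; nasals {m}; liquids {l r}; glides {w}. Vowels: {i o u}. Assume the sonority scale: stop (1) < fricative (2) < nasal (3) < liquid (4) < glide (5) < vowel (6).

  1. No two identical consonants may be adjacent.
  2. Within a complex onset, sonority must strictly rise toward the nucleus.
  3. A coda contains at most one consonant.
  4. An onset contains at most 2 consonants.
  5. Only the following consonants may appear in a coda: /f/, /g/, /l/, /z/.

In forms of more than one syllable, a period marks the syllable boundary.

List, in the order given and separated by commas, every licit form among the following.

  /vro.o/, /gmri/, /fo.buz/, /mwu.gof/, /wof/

/vro.o/ — σ1 onset /vr/ (2→4 rises), coda /∅/ ok; σ2 onset /∅/, coda /∅/ ok → licit
/gmri/ — violates constraint 4: syllable 1 onset /gmr/ has 3 consonants (> 2) → illicit
/fo.buz/ — σ1 onset /f/, coda /∅/ ok; σ2 onset /b/, coda /z/ ok → licit
/mwu.gof/ — σ1 onset /mw/ (3→5 rises), coda /∅/ ok; σ2 onset /g/, coda /f/ ok → licit
/wof/ — σ1 onset /w/, coda /f/ ok → licit

/vro.o/, /fo.buz/, /mwu.gof/, /wof/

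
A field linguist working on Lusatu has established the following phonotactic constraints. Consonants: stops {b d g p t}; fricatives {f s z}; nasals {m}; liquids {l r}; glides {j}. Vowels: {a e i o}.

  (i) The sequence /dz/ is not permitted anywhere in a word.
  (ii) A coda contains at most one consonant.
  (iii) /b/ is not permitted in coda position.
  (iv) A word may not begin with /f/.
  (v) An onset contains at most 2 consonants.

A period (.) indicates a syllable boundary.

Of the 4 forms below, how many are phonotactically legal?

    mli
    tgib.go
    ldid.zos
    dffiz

1

mli — σ1 onset /ml/ (2C), coda /∅/ ok → phonotactically legal
tgib.go — violates constraint (iii): syllable 1 coda contains /b/ → phonotactically illegal
ldid.zos — violates constraint (i): contains banned sequence /dz/ → phonotactically illegal
dffiz — violates constraint (v): syllable 1 onset /dff/ has 3 consonants (> 2) → phonotactically illegal
Phonotactically legal: mli → 1.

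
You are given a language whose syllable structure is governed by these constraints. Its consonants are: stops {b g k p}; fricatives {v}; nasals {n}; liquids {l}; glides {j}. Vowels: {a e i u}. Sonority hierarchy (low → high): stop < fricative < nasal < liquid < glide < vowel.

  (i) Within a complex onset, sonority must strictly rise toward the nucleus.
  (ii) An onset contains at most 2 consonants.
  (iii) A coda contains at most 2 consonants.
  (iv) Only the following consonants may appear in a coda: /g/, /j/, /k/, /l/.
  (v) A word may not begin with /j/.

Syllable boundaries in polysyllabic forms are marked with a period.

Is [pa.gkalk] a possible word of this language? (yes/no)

no

[pa.gkalk] — violates constraint (i): syllable 2 onset /gk/: /g/ (stop, 1) → /k/ (stop, 1) does not rise → phonotactically illegal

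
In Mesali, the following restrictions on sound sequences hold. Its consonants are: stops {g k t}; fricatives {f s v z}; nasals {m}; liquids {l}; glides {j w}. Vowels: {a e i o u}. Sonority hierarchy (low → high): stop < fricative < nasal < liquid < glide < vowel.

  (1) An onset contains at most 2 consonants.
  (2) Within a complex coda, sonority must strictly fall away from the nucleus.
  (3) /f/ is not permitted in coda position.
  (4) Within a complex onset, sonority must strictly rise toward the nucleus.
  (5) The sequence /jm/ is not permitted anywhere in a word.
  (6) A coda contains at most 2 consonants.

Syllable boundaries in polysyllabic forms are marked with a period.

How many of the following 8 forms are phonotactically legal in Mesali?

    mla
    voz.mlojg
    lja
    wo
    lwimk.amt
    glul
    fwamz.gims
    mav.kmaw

mla — σ1 onset /ml/ (3→4 rises), coda /∅/ ok → phonotactically legal
voz.mlojg — σ1 onset /v/, coda /z/ ok; σ2 onset /ml/ (3→4 rises), coda /jg/ (5→1 falls) ok → phonotactically legal
lja — σ1 onset /lj/ (4→5 rises), coda /∅/ ok → phonotactically legal
wo — σ1 onset /w/, coda /∅/ ok → phonotactically legal
lwimk.amt — σ1 onset /lw/ (4→5 rises), coda /mk/ (3→1 falls) ok; σ2 onset /∅/, coda /mt/ (3→1 falls) ok → phonotactically legal
glul — σ1 onset /gl/ (1→4 rises), coda /l/ ok → phonotactically legal
fwamz.gims — σ1 onset /fw/ (2→5 rises), coda /mz/ (3→2 falls) ok; σ2 onset /g/, coda /ms/ (3→2 falls) ok → phonotactically legal
mav.kmaw — σ1 onset /m/, coda /v/ ok; σ2 onset /km/ (1→3 rises), coda /w/ ok → phonotactically legal
Phonotactically legal: mla, voz.mlojg, lja, wo, lwimk.amt, glul, fwamz.gims, mav.kmaw → 8.

8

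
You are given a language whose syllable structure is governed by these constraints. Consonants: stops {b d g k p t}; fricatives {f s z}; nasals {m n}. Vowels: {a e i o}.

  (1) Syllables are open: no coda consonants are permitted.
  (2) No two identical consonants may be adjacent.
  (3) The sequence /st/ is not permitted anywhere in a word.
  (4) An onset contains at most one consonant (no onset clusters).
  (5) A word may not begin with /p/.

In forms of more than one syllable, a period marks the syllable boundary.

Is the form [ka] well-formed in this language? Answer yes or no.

yes

[ka] — σ1 onset /k/, coda /∅/ ok → well-formed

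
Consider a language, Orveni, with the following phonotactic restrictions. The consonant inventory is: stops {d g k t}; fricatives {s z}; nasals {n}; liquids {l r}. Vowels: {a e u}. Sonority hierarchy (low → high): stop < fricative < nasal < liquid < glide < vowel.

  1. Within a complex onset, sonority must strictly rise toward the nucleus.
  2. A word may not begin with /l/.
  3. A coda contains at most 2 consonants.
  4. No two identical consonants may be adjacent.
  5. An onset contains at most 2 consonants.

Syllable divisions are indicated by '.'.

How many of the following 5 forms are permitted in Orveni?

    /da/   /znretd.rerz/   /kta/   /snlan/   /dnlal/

1

/da/ — σ1 onset /d/, coda /∅/ ok → permitted
/znretd.rerz/ — violates constraint 5: syllable 1 onset /znr/ has 3 consonants (> 2) → not permitted
/kta/ — violates constraint 1: syllable 1 onset /kt/: /k/ (stop, 1) → /t/ (stop, 1) does not rise → not permitted
/snlan/ — violates constraint 5: syllable 1 onset /snl/ has 3 consonants (> 2) → not permitted
/dnlal/ — violates constraint 5: syllable 1 onset /dnl/ has 3 consonants (> 2) → not permitted
Permitted: /da/ → 1.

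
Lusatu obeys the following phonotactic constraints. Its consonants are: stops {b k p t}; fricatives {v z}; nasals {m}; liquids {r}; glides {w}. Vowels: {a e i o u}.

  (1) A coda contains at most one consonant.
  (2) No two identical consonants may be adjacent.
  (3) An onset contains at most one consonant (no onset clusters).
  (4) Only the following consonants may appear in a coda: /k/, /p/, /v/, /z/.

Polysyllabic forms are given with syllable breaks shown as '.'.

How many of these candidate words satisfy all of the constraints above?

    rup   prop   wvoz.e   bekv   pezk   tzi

1

rup — σ1 onset /r/, coda /p/ ok → well-formed
prop — violates constraint 3: syllable 1 onset /pr/ has 2 consonants (> 1) → ill-formed
wvoz.e — violates constraint 3: syllable 1 onset /wv/ has 2 consonants (> 1) → ill-formed
bekv — violates constraint 1: syllable 1 coda /kv/ has 2 consonants (> 1) → ill-formed
pezk — violates constraint 1: syllable 1 coda /zk/ has 2 consonants (> 1) → ill-formed
tzi — violates constraint 3: syllable 1 onset /tz/ has 2 consonants (> 1) → ill-formed
Well-formed: rup → 1.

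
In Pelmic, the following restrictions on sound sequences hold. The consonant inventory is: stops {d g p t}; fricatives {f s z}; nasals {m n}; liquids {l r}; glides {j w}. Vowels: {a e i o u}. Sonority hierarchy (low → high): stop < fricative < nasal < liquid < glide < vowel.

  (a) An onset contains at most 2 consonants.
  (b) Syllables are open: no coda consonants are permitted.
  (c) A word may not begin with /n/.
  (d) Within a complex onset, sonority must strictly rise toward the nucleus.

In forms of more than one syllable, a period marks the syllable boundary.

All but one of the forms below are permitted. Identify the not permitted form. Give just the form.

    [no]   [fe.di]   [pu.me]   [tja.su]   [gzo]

[no] — violates constraint (c): word begins with /n/ → not permitted
[fe.di] — σ1 onset /f/, coda /∅/ ok; σ2 onset /d/, coda /∅/ ok → permitted
[pu.me] — σ1 onset /p/, coda /∅/ ok; σ2 onset /m/, coda /∅/ ok → permitted
[tja.su] — σ1 onset /tj/ (1→5 rises), coda /∅/ ok; σ2 onset /s/, coda /∅/ ok → permitted
[gzo] — σ1 onset /gz/ (1→2 rises), coda /∅/ ok → permitted

[no]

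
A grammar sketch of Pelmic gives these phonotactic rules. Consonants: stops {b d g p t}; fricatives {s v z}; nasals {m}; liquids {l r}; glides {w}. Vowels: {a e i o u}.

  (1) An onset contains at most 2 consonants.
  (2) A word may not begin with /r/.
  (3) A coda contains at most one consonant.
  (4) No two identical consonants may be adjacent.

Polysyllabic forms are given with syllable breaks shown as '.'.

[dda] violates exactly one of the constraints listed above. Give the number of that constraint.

[dda]: adjacent identical consonants /dd/.
This is a violation of constraint 4: "No two identical consonants may be adjacent."
The remaining constraints (1, 2, 3) are satisfied.

4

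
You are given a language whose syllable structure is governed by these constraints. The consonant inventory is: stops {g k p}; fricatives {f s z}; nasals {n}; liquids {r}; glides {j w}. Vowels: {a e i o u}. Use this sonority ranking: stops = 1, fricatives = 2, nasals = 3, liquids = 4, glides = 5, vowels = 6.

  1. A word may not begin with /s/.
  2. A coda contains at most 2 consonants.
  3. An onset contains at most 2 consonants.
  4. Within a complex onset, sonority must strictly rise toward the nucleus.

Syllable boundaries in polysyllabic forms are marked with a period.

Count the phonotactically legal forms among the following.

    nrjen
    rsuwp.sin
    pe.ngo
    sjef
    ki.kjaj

nrjen — violates constraint 3: syllable 1 onset /nrj/ has 3 consonants (> 2) → phonotactically illegal
rsuwp.sin — violates constraint 4: syllable 1 onset /rs/: /r/ (liquid, 4) → /s/ (fricative, 2) does not rise → phonotactically illegal
pe.ngo — violates constraint 4: syllable 2 onset /ng/: /n/ (nasal, 3) → /g/ (stop, 1) does not rise → phonotactically illegal
sjef — violates constraint 1: word begins with /s/ → phonotactically illegal
ki.kjaj — σ1 onset /k/, coda /∅/ ok; σ2 onset /kj/ (1→5 rises), coda /j/ ok → phonotactically legal
Phonotactically legal: ki.kjaj → 1.

1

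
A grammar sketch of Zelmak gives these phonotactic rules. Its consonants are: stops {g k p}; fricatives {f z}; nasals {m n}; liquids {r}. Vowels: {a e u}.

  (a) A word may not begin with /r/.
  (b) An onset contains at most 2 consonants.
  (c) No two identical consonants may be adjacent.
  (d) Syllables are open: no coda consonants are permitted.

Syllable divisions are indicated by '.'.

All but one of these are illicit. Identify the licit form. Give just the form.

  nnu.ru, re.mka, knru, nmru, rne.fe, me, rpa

me

nnu.ru — violates constraint (c): adjacent identical consonants /nn/ → illicit
re.mka — violates constraint (a): word begins with /r/ → illicit
knru — violates constraint (b): syllable 1 onset /knr/ has 3 consonants (> 2) → illicit
nmru — violates constraint (b): syllable 1 onset /nmr/ has 3 consonants (> 2) → illicit
rne.fe — violates constraint (a): word begins with /r/ → illicit
me — σ1 onset /m/, coda /∅/ ok → licit
rpa — violates constraint (a): word begins with /r/ → illicit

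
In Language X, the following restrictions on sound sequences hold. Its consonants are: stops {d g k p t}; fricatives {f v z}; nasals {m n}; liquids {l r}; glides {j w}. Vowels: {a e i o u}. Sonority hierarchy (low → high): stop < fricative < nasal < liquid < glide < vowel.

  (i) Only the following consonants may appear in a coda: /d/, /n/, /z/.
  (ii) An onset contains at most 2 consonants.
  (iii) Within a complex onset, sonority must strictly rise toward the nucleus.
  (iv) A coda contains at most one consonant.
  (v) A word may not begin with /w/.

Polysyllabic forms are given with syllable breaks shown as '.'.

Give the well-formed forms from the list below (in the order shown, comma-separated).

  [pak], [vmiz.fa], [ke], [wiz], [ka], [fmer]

[pak] — violates constraint (i): syllable 1 coda contains /k/, which is not a licensed coda consonant → ill-formed
[vmiz.fa] — σ1 onset /vm/ (2→3 rises), coda /z/ ok; σ2 onset /f/, coda /∅/ ok → well-formed
[ke] — σ1 onset /k/, coda /∅/ ok → well-formed
[wiz] — violates constraint (v): word begins with /w/ → ill-formed
[ka] — σ1 onset /k/, coda /∅/ ok → well-formed
[fmer] — violates constraint (i): syllable 1 coda contains /r/, which is not a licensed coda consonant → ill-formed

[vmiz.fa], [ke], [ka]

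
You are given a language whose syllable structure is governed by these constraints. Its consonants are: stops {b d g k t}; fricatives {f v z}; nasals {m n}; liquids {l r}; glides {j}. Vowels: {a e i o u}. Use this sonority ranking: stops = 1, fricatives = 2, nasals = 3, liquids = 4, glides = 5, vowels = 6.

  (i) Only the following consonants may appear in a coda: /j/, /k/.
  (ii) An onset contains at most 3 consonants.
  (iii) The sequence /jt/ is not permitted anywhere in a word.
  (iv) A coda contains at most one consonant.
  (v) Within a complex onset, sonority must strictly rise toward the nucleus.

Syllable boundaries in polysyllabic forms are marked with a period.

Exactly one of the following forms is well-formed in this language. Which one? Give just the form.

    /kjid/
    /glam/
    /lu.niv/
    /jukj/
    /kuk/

/kuk/

/kjid/ — violates constraint (i): syllable 1 coda contains /d/, which is not a licensed coda consonant → ill-formed
/glam/ — violates constraint (i): syllable 1 coda contains /m/, which is not a licensed coda consonant → ill-formed
/lu.niv/ — violates constraint (i): syllable 2 coda contains /v/, which is not a licensed coda consonant → ill-formed
/jukj/ — violates constraint (iv): syllable 1 coda /kj/ has 2 consonants (> 1) → ill-formed
/kuk/ — σ1 onset /k/, coda /k/ ok → well-formed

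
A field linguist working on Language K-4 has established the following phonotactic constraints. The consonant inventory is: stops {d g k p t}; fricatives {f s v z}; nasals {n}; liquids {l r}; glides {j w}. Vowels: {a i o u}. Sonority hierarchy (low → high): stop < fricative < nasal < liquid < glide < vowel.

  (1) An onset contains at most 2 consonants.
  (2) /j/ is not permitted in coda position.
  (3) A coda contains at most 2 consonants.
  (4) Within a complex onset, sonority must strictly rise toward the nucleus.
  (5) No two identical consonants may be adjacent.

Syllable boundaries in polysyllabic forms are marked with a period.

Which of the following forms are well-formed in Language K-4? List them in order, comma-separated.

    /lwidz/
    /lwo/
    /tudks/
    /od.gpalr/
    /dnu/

/lwidz/ — σ1 onset /lw/ (4→5 rises), coda /dz/ (2C) ok → well-formed
/lwo/ — σ1 onset /lw/ (4→5 rises), coda /∅/ ok → well-formed
/tudks/ — violates constraint 3: syllable 1 coda /dks/ has 3 consonants (> 2) → ill-formed
/od.gpalr/ — violates constraint 4: syllable 2 onset /gp/: /g/ (stop, 1) → /p/ (stop, 1) does not rise → ill-formed
/dnu/ — σ1 onset /dn/ (1→3 rises), coda /∅/ ok → well-formed

/lwidz/, /lwo/, /dnu/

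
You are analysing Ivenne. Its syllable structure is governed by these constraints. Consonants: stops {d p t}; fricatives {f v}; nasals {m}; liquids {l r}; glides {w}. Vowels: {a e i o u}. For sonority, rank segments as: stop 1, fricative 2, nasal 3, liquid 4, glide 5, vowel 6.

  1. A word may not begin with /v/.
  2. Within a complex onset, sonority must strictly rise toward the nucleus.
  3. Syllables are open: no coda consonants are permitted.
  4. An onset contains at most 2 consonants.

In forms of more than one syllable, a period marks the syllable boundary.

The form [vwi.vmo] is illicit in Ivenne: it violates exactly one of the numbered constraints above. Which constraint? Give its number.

1

[vwi.vmo]: word begins with /v/.
This is a violation of constraint 1: "A word may not begin with /v/."
The remaining constraints (2, 3, 4) are satisfied.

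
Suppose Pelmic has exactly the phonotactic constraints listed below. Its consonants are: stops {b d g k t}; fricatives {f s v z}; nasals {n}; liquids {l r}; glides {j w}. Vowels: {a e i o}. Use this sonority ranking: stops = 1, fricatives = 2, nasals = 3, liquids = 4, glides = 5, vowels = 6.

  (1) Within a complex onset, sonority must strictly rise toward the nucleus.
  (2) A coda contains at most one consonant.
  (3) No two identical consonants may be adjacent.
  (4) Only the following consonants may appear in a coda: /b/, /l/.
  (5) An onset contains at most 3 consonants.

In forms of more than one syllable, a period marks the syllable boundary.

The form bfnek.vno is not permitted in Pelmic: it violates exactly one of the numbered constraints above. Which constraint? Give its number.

bfnek.vno: syllable 1 coda contains /k/, which is not a licensed coda consonant.
This is a violation of constraint 4: "Only the following consonants may appear in a coda: /b/, /l/."
The remaining constraints (1, 2, 3, 5) are satisfied.

4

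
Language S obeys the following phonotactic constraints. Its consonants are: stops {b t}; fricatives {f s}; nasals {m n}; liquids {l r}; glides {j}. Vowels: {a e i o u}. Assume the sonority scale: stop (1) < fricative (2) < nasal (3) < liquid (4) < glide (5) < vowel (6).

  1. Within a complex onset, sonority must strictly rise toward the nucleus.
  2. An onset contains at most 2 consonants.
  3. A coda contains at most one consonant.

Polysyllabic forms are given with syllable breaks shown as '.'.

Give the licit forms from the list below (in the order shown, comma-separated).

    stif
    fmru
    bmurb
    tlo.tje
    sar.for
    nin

tlo.tje, sar.for, nin

stif — violates constraint 1: syllable 1 onset /st/: /s/ (fricative, 2) → /t/ (stop, 1) does not rise → illicit
fmru — violates constraint 2: syllable 1 onset /fmr/ has 3 consonants (> 2) → illicit
bmurb — violates constraint 3: syllable 1 coda /rb/ has 2 consonants (> 1) → illicit
tlo.tje — σ1 onset /tl/ (1→4 rises), coda /∅/ ok; σ2 onset /tj/ (1→5 rises), coda /∅/ ok → licit
sar.for — σ1 onset /s/, coda /r/ ok; σ2 onset /f/, coda /r/ ok → licit
nin — σ1 onset /n/, coda /n/ ok → licit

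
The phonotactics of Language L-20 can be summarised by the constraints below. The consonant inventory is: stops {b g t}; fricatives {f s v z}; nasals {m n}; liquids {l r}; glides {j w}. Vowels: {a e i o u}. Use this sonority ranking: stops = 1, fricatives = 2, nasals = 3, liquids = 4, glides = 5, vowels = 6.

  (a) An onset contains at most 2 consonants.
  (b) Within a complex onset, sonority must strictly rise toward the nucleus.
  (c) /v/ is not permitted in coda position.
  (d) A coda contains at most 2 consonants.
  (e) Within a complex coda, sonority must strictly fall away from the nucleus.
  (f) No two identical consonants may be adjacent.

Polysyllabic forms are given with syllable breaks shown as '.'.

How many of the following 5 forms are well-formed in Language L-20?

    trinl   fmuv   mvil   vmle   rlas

0

trinl — violates constraint (e): syllable 1 coda /nl/: /n/ (nasal, 3) → /l/ (liquid, 4) does not fall → ill-formed
fmuv — violates constraint (c): syllable 1 coda contains /v/ → ill-formed
mvil — violates constraint (b): syllable 1 onset /mv/: /m/ (nasal, 3) → /v/ (fricative, 2) does not rise → ill-formed
vmle — violates constraint (a): syllable 1 onset /vml/ has 3 consonants (> 2) → ill-formed
rlas — violates constraint (b): syllable 1 onset /rl/: /r/ (liquid, 4) → /l/ (liquid, 4) does not rise → ill-formed
No form is well-formed → 0.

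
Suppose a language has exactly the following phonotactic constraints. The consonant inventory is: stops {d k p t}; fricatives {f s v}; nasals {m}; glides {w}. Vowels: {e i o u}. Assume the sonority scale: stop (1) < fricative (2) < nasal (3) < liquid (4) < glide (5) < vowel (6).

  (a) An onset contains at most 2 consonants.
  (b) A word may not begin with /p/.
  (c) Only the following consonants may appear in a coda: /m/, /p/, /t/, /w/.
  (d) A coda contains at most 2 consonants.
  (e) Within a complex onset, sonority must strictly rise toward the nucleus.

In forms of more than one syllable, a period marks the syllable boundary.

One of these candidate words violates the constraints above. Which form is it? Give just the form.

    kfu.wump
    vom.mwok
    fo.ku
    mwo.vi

kfu.wump — σ1 onset /kf/ (1→2 rises), coda /∅/ ok; σ2 onset /w/, coda /mp/ (2C) ok → phonotactically legal
vom.mwok — violates constraint (c): syllable 2 coda contains /k/, which is not a licensed coda consonant → phonotactically illegal
fo.ku — σ1 onset /f/, coda /∅/ ok; σ2 onset /k/, coda /∅/ ok → phonotactically legal
mwo.vi — σ1 onset /mw/ (3→5 rises), coda /∅/ ok; σ2 onset /v/, coda /∅/ ok → phonotactically legal

vom.mwok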